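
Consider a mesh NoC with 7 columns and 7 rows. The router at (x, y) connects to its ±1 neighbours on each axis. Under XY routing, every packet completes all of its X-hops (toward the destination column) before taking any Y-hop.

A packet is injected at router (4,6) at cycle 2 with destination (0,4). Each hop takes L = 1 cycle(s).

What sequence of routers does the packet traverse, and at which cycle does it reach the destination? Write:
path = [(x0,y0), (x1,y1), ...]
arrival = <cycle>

  0. router=(4,6) cycle=2 (inject)
  1. router=(3,6) cycle=3 dir=W
  2. router=(2,6) cycle=4 dir=W
  3. router=(1,6) cycle=5 dir=W
  4. router=(0,6) cycle=6 dir=W
  5. router=(0,5) cycle=7 dir=S
  6. router=(0,4) cycle=8 dir=S

path = [(4,6), (3,6), (2,6), (1,6), (0,6), (0,5), (0,4)]
arrival = 8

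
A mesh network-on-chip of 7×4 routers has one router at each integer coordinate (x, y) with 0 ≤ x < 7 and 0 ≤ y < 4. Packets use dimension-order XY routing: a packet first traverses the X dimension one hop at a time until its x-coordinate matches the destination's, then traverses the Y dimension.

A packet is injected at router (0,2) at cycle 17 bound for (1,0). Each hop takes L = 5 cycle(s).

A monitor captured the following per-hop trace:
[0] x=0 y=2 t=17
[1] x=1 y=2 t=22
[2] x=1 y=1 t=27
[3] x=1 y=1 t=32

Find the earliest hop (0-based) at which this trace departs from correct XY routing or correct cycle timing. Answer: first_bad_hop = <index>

check 1→ d=(1,0) cyc+5: ok
check 2→ d=(0,-1) cyc+5: ok
check 3→ d=(0,0) cyc+5: BAD: non-unit step

first_bad_hop = 3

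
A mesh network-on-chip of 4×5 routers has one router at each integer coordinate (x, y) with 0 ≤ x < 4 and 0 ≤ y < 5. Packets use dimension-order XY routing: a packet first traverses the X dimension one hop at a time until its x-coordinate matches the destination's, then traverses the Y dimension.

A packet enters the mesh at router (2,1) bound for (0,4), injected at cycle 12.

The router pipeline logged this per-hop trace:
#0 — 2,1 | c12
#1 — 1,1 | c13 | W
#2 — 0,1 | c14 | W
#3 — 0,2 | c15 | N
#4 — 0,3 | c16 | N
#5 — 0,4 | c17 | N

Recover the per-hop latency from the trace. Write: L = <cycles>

cyc[1] − cyc[0] = 13 − 12 = 1.
One hop costs L cycles, so L = 1.

L = 1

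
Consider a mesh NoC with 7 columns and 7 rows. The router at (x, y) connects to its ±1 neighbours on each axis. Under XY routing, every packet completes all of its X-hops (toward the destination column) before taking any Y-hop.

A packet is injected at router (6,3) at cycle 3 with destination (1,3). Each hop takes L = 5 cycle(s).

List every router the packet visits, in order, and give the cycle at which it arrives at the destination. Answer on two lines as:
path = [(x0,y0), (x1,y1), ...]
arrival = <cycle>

path = [(6,3), (5,3), (4,3), (3,3), (2,3), (1,3)]
arrival = 28

src (6,3)  cyc=3
W→(5,3)  cyc=8
W→(4,3)  cyc=13
W→(3,3)  cyc=18
W→(2,3)  cyc=23
W→(1,3)  cyc=28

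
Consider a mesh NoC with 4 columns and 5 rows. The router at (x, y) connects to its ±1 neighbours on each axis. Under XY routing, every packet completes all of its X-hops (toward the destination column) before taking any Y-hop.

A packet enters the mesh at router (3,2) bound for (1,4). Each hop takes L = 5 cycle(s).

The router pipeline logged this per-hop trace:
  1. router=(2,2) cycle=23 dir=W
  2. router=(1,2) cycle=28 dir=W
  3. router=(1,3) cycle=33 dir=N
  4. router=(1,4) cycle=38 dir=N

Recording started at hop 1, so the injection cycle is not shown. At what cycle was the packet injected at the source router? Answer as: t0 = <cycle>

cyc[1] = 23 and cyc[k] = t0 + k·L for every k.
Subtract one hop: t0 = 23 − 5 = 18.

t0 = 18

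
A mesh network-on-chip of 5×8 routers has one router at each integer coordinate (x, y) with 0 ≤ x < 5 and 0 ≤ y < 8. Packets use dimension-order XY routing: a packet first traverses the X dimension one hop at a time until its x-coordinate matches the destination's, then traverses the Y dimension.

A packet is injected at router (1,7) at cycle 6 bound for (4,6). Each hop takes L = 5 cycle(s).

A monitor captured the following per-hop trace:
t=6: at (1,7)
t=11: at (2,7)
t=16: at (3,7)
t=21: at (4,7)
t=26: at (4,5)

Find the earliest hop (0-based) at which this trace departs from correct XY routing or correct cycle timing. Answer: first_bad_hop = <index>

hop 1: step (+1,+0), +5 cyc — ok
hop 2: step (+1,+0), +5 cyc — ok
hop 3: step (+1,+0), +5 cyc — ok
hop 4: step (+0,-2), +5 cyc — BAD: non-unit step

first_bad_hop = 4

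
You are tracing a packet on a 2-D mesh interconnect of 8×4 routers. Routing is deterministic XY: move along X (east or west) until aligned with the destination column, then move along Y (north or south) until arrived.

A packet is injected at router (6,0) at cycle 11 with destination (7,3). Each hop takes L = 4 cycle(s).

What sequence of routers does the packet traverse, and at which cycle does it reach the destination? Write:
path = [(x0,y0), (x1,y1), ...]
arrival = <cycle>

path = [(6,0), (7,0), (7,1), (7,2), (7,3)]
arrival = 27

#0 — 6,0 | c11
#1 — 7,0 | c15 | E
#2 — 7,1 | c19 | N
#3 — 7,2 | c23 | N
#4 — 7,3 | c27 | N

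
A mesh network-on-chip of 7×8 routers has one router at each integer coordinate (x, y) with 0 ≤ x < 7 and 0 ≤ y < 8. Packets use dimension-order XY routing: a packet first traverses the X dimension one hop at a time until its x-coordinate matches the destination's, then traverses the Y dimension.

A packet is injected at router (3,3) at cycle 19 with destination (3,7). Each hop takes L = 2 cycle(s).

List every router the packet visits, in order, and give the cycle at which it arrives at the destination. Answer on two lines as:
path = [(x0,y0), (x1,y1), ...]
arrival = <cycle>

  0. router=(3,3) cycle=19 (inject)
  1. router=(3,4) cycle=21 dir=N
  2. router=(3,5) cycle=23 dir=N
  3. router=(3,6) cycle=25 dir=N
  4. router=(3,7) cycle=27 dir=N

path = [(3,3), (3,4), (3,5), (3,6), (3,7)]
arrival = 27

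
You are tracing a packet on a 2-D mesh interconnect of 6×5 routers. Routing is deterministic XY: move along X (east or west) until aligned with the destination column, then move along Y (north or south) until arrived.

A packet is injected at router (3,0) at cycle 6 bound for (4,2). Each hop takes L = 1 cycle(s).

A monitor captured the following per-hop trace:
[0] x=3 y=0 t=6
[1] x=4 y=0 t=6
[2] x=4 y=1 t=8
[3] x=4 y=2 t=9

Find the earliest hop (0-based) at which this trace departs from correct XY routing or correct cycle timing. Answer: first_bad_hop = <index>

hop 1: step (+1,+0), +0 cyc — BAD: Δcyc=0≠L

first_bad_hop = 1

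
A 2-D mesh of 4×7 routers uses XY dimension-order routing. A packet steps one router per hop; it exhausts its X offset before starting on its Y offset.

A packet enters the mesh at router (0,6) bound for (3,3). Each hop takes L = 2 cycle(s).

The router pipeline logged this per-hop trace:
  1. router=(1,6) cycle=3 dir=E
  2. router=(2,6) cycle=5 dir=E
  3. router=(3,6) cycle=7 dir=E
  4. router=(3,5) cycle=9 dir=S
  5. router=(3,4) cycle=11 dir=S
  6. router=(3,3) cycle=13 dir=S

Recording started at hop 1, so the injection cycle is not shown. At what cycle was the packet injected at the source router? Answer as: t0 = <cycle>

cyc[1] = 3 and cyc[k] = t0 + k·L for every k.
Therefore t0 = 3 − L = 1.

t0 = 1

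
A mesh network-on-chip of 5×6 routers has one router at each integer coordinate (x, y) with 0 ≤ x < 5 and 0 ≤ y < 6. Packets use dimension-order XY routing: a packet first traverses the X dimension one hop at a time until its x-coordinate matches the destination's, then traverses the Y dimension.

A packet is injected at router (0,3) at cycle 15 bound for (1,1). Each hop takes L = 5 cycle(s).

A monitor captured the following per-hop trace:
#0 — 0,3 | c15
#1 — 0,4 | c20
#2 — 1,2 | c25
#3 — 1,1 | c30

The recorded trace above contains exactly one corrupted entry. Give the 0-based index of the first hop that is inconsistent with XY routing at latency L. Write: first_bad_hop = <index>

first_bad_hop = 1

hop 1: step (+0,+1), +5 cyc — BAD: Y-move but x=0≠1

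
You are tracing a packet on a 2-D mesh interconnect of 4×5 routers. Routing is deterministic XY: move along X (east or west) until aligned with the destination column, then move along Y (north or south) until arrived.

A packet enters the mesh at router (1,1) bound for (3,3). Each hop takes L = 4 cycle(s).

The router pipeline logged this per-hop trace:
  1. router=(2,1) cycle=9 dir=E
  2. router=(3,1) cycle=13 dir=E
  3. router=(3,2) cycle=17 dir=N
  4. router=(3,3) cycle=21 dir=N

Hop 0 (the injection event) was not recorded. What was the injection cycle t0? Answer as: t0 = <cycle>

t0 = 5

Hop 1 reached at cycle 9; hop k is at t0 + k·L.
t0 = cyc[1] − L = 9 − 4 = 5.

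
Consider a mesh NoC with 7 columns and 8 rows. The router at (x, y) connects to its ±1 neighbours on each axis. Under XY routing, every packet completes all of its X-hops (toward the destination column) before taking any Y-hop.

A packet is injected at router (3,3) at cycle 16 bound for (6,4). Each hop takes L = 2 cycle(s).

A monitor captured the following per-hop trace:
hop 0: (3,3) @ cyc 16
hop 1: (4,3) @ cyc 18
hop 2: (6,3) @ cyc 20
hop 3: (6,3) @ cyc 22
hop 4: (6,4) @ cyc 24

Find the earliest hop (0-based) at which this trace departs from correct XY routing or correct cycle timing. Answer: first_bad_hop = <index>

[1] (+1,+0) / 2c ⇒ ok
[2] (+2,+0) / 2c ⇒ BAD: non-unit step

first_bad_hop = 2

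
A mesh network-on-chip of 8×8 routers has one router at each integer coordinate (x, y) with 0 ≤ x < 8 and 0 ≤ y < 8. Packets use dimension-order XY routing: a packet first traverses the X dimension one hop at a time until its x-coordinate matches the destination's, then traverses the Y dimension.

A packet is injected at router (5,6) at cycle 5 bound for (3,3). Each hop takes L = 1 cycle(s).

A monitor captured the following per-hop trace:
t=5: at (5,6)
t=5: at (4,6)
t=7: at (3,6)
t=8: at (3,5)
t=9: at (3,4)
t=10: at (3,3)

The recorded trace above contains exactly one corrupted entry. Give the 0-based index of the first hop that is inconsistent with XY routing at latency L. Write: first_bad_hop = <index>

first_bad_hop = 1

[1] (-1,+0) / 0c ⇒ BAD: Δcyc=0≠L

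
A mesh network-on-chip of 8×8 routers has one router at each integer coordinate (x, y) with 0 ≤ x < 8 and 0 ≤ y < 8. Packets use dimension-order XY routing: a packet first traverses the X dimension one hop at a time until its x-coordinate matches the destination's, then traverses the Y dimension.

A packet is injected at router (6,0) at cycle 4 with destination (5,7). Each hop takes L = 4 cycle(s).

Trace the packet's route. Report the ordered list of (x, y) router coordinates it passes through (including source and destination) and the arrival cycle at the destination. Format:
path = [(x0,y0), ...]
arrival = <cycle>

path = [(6,0), (5,0), (5,1), (5,2), (5,3), (5,4), (5,5), (5,6), (5,7)]
arrival = 36

t=4: at (6,0)
t=8: at (5,0) after W
t=12: at (5,1) after N
t=16: at (5,2) after N
t=20: at (5,3) after N
t=24: at (5,4) after N
t=28: at (5,5) after N
t=32: at (5,6) after N
t=36: at (5,7) after N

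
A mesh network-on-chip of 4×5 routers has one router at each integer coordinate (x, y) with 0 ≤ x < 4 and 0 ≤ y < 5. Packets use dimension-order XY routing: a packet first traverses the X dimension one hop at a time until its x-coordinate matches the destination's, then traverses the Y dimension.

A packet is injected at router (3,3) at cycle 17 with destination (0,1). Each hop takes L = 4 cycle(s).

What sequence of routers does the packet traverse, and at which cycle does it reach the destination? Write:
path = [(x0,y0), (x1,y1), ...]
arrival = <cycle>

src (3,3)  cyc=17
W→(2,3)  cyc=21
W→(1,3)  cyc=25
W→(0,3)  cyc=29
S→(0,2)  cyc=33
S→(0,1)  cyc=37

path = [(3,3), (2,3), (1,3), (0,3), (0,2), (0,1)]
arrival = 37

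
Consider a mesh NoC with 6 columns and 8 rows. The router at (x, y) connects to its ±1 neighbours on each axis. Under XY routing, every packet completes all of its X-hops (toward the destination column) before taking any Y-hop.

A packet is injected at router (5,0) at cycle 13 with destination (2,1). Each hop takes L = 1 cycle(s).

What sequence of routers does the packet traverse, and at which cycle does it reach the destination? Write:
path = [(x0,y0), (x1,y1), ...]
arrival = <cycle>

path = [(5,0), (4,0), (3,0), (2,0), (2,1)]
arrival = 17

t=13: at (5,0)
t=14: at (4,0) after W
t=15: at (3,0) after W
t=16: at (2,0) after W
t=17: at (2,1) after N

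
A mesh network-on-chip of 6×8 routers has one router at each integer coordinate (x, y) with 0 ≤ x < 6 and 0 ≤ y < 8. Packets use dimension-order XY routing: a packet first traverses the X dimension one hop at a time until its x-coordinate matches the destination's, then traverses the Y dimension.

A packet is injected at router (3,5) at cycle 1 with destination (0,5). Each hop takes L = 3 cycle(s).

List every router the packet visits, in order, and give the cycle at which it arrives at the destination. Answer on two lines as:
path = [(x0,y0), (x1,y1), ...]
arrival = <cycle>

  0. router=(3,5) cycle=1 (inject)
  1. router=(2,5) cycle=4 dir=W
  2. router=(1,5) cycle=7 dir=W
  3. router=(0,5) cycle=10 dir=W

path = [(3,5), (2,5), (1,5), (0,5)]
arrival = 10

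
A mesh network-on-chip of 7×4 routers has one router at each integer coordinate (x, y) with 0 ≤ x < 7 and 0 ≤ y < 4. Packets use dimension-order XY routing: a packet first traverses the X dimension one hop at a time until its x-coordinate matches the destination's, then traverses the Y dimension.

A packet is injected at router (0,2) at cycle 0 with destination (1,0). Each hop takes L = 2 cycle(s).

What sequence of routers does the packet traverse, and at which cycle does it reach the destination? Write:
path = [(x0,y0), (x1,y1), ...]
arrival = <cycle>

path = [(0,2), (1,2), (1,1), (1,0)]
arrival = 6

t=0: at (0,2)
t=2: at (1,2) after E
t=4: at (1,1) after S
t=6: at (1,0) after S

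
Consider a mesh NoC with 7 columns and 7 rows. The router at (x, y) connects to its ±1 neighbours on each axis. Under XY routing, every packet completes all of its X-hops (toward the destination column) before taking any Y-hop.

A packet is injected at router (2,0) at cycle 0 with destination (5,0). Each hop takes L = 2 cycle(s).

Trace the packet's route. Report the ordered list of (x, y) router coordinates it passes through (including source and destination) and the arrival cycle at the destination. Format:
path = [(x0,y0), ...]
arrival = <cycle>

#0 — 2,0 | c0
#1 — 3,0 | c2 | E
#2 — 4,0 | c4 | E
#3 — 5,0 | c6 | E

path = [(2,0), (3,0), (4,0), (5,0)]
arrival = 6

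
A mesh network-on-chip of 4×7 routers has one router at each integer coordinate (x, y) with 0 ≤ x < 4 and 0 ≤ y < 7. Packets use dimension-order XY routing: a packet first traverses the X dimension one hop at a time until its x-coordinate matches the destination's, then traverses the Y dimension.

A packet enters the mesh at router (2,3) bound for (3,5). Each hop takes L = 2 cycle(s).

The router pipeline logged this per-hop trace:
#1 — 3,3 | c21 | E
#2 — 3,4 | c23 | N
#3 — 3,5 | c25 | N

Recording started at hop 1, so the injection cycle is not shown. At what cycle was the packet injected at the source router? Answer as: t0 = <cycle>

t0 = 19

The first recorded entry is hop 1 at cycle 21.
Subtract one hop: t0 = 21 − 2 = 19.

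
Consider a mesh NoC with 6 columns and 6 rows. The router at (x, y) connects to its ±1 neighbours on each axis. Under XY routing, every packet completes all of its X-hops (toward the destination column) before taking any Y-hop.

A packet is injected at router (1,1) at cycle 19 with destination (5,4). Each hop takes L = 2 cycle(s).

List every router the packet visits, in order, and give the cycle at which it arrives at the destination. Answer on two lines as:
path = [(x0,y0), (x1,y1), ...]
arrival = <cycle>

[0] x=1 y=1 t=19
[1] x=2 y=1 t=21 →E
[2] x=3 y=1 t=23 →E
[3] x=4 y=1 t=25 →E
[4] x=5 y=1 t=27 →E
[5] x=5 y=2 t=29 →N
[6] x=5 y=3 t=31 →N
[7] x=5 y=4 t=33 →N

path = [(1,1), (2,1), (3,1), (4,1), (5,1), (5,2), (5,3), (5,4)]
arrival = 33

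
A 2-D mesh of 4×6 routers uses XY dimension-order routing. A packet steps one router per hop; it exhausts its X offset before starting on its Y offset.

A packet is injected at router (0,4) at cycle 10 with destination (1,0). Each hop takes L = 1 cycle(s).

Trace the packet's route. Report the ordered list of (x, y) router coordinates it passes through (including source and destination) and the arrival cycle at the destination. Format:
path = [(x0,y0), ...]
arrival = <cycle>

#0 — 0,4 | c10
#1 — 1,4 | c11 | E
#2 — 1,3 | c12 | S
#3 — 1,2 | c13 | S
#4 — 1,1 | c14 | S
#5 — 1,0 | c15 | S

path = [(0,4), (1,4), (1,3), (1,2), (1,1), (1,0)]
arrival = 15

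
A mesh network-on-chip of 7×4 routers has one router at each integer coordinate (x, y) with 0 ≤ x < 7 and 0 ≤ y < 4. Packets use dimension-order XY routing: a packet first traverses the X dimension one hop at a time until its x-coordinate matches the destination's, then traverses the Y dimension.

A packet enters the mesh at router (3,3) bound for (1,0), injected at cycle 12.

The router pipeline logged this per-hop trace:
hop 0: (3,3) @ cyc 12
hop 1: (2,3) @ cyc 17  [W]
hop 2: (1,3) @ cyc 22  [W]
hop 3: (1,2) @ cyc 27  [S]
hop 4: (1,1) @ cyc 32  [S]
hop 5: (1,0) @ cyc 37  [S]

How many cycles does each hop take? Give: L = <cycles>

Δcyc across hop 0→1: 17 − 12 = 5.
One hop costs L cycles, so L = 5.

L = 5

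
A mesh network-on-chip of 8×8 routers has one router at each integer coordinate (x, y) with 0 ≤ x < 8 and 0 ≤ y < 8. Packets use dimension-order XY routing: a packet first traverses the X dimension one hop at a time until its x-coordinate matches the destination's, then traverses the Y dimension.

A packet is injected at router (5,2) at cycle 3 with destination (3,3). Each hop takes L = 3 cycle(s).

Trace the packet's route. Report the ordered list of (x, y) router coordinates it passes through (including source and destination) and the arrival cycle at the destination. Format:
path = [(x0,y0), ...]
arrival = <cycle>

src (5,2)  cyc=3
W→(4,2)  cyc=6
W→(3,2)  cyc=9
N→(3,3)  cyc=12

path = [(5,2), (4,2), (3,2), (3,3)]
arrival = 12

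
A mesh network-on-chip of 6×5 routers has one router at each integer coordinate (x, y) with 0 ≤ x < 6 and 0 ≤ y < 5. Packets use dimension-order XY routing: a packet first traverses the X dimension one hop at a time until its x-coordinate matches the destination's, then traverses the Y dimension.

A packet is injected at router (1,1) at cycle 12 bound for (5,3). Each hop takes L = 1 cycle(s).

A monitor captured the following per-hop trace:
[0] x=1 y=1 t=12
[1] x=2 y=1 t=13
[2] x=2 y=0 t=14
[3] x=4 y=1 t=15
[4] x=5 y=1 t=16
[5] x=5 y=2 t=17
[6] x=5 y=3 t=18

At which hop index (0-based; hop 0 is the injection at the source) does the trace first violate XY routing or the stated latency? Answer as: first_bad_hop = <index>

first_bad_hop = 2

  1: Δx=+1 Δy=+0 Δt=1 [ok]
  2: Δx=+0 Δy=-1 Δt=1 [BAD: Y-move but x=2≠5]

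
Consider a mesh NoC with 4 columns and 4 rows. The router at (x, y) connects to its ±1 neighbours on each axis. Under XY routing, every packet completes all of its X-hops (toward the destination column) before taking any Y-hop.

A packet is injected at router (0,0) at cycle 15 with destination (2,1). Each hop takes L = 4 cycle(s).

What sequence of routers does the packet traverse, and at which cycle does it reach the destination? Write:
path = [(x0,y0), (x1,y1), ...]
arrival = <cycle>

#0 — 0,0 | c15
#1 — 1,0 | c19 | E
#2 — 2,0 | c23 | E
#3 — 2,1 | c27 | N

path = [(0,0), (1,0), (2,0), (2,1)]
arrival = 27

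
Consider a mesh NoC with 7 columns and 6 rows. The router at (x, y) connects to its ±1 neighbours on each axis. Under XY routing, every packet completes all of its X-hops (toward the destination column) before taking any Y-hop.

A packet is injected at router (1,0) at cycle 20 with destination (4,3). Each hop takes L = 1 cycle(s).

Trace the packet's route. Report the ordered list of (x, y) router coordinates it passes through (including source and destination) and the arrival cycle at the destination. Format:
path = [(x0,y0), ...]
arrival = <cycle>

hop 0: (1,0) @ cyc 20
hop 1: (2,0) @ cyc 21  [E]
hop 2: (3,0) @ cyc 22  [E]
hop 3: (4,0) @ cyc 23  [E]
hop 4: (4,1) @ cyc 24  [N]
hop 5: (4,2) @ cyc 25  [N]
hop 6: (4,3) @ cyc 26  [N]

path = [(1,0), (2,0), (3,0), (4,0), (4,1), (4,2), (4,3)]
arrival = 26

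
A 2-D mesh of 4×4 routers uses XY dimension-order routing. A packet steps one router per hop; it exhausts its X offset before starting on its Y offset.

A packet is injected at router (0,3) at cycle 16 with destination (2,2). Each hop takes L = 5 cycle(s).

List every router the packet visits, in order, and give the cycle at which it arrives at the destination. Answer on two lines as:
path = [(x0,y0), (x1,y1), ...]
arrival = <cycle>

  0. router=(0,3) cycle=16 (inject)
  1. router=(1,3) cycle=21 dir=E
  2. router=(2,3) cycle=26 dir=E
  3. router=(2,2) cycle=31 dir=S

path = [(0,3), (1,3), (2,3), (2,2)]
arrival = 31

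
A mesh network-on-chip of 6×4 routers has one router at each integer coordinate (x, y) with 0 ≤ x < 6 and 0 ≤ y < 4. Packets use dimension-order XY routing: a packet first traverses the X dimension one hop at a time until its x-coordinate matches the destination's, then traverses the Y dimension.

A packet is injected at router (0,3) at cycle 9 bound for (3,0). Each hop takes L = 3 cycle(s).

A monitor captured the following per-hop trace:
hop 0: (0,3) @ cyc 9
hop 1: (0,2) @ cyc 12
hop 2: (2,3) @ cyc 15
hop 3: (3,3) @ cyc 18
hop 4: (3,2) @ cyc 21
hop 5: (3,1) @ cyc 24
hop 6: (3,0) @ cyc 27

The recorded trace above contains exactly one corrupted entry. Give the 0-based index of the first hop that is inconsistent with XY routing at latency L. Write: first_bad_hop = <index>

first_bad_hop = 1

[1] (+0,-1) / 3c ⇒ BAD: Y-move but x=0≠3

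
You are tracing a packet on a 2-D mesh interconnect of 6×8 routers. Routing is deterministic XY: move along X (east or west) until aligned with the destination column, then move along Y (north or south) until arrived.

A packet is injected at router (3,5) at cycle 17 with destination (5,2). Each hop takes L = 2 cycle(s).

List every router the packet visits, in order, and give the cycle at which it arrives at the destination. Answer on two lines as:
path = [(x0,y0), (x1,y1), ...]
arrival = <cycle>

path = [(3,5), (4,5), (5,5), (5,4), (5,3), (5,2)]
arrival = 27

#0 — 3,5 | c17
#1 — 4,5 | c19 | E
#2 — 5,5 | c21 | E
#3 — 5,4 | c23 | S
#4 — 5,3 | c25 | S
#5 — 5,2 | c27 | S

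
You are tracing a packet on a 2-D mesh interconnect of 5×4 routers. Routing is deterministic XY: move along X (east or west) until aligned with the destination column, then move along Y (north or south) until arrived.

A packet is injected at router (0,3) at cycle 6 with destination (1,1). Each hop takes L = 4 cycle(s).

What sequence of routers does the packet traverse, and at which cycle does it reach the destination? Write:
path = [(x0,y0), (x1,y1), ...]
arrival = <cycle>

t=6: at (0,3)
t=10: at (1,3) after E
t=14: at (1,2) after S
t=18: at (1,1) after S

path = [(0,3), (1,3), (1,2), (1,1)]
arrival = 18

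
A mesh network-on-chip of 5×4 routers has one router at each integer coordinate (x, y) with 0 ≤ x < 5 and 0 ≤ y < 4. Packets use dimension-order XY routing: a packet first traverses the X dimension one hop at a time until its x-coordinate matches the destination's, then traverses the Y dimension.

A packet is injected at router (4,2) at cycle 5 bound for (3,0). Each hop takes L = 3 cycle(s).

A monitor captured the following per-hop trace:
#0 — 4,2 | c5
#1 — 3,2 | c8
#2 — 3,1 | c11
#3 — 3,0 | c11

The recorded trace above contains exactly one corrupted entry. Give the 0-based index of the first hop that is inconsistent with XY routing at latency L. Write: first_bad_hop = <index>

first_bad_hop = 3

[1] (-1,+0) / 3c ⇒ ok
[2] (+0,-1) / 3c ⇒ ok
[3] (+0,-1) / 0c ⇒ BAD: Δcyc=0≠L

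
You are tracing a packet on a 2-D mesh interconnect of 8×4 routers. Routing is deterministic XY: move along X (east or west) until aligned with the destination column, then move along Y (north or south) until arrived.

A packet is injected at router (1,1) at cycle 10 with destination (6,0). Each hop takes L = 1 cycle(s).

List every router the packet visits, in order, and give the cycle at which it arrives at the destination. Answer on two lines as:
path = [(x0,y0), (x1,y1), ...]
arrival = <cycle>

path = [(1,1), (2,1), (3,1), (4,1), (5,1), (6,1), (6,0)]
arrival = 16

t=10: at (1,1)
t=11: at (2,1) after E
t=12: at (3,1) after E
t=13: at (4,1) after E
t=14: at (5,1) after E
t=15: at (6,1) after E
t=16: at (6,0) after S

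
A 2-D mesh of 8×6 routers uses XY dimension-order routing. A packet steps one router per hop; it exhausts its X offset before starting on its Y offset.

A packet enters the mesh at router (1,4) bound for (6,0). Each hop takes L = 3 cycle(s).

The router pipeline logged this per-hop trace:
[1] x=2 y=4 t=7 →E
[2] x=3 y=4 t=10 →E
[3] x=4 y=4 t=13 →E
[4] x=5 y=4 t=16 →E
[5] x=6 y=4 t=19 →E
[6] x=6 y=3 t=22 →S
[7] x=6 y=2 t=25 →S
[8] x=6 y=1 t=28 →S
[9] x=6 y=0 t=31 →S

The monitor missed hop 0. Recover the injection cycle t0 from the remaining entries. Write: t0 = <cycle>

The first recorded entry is hop 1 at cycle 7.
t0 = cyc[1] − L = 7 − 3 = 4.

t0 = 4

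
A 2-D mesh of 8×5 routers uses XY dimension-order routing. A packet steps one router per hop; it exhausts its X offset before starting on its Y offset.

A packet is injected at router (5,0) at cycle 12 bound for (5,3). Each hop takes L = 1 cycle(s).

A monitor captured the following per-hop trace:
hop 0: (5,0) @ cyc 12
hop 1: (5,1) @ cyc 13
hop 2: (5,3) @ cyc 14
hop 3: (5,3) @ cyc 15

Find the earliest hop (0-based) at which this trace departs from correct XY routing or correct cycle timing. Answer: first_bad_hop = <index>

first_bad_hop = 2

[1] (+0,+1) / 1c ⇒ ok
[2] (+0,+2) / 1c ⇒ BAD: non-unit step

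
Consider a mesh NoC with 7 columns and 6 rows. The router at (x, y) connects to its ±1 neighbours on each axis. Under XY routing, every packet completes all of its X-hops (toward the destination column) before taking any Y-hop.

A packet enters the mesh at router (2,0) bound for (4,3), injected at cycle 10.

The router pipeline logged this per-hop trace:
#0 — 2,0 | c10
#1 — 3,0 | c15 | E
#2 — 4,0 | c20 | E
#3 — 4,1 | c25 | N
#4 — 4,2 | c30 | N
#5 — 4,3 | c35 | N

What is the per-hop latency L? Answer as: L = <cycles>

L = 5

From hop 0 (10) to hop 1 (15): +5 cycles.
Per-hop latency L = Δcyc = 5.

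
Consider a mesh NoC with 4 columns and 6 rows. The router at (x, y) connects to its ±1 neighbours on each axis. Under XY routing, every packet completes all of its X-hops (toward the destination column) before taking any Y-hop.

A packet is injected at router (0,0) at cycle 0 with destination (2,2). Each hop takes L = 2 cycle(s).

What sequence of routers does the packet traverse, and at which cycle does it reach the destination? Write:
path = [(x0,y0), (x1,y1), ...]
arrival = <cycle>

[0] x=0 y=0 t=0
[1] x=1 y=0 t=2 →E
[2] x=2 y=0 t=4 →E
[3] x=2 y=1 t=6 →N
[4] x=2 y=2 t=8 →N

path = [(0,0), (1,0), (2,0), (2,1), (2,2)]
arrival = 8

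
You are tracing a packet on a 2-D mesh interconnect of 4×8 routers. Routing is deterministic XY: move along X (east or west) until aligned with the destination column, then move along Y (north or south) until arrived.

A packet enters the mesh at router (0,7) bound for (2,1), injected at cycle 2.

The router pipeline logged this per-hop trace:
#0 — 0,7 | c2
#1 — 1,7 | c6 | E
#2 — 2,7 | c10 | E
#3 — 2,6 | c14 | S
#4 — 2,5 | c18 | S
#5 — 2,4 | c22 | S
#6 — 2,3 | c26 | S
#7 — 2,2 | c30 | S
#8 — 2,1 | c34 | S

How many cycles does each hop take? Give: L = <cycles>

cyc[1] − cyc[0] = 6 − 2 = 4.
That increment is L by definition: L = 4.

L = 4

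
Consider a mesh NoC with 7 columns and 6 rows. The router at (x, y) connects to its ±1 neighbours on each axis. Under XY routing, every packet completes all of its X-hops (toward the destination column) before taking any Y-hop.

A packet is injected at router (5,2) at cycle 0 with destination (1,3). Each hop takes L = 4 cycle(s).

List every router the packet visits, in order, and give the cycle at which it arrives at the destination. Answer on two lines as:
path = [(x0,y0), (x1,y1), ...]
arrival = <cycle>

src (5,2)  cyc=0
W→(4,2)  cyc=4
W→(3,2)  cyc=8
W→(2,2)  cyc=12
W→(1,2)  cyc=16
N→(1,3)  cyc=20

path = [(5,2), (4,2), (3,2), (2,2), (1,2), (1,3)]
arrival = 20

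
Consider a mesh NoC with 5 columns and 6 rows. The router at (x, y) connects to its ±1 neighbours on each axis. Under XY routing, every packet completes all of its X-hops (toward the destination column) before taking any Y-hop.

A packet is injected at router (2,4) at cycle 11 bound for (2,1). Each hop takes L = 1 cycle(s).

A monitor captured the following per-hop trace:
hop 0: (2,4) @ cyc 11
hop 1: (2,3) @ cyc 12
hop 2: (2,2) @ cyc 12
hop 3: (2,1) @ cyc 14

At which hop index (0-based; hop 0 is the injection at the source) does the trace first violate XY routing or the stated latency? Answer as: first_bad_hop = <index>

[1] (+0,-1) / 1c ⇒ ok
[2] (+0,-1) / 0c ⇒ BAD: Δcyc=0≠L

first_bad_hop = 2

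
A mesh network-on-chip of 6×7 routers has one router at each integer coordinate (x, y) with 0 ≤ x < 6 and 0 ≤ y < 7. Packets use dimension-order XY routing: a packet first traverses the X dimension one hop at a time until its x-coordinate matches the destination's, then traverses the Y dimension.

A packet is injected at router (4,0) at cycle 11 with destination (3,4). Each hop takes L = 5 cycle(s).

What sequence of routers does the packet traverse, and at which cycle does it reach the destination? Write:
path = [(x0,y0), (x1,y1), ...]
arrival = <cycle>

path = [(4,0), (3,0), (3,1), (3,2), (3,3), (3,4)]
arrival = 36

[0] x=4 y=0 t=11
[1] x=3 y=0 t=16 →W
[2] x=3 y=1 t=21 →N
[3] x=3 y=2 t=26 →N
[4] x=3 y=3 t=31 →N
[5] x=3 y=4 t=36 →N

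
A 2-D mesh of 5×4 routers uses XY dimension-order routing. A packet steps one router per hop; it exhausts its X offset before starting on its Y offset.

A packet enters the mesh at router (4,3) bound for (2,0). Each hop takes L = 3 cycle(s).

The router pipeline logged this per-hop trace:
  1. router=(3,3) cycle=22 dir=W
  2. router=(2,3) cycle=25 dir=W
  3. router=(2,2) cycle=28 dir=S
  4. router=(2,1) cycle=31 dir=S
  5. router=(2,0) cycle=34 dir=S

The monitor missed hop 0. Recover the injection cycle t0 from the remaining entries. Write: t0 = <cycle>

t0 = 19

cyc[1] = 22 and cyc[k] = t0 + k·L for every k.
Therefore t0 = 22 − L = 19.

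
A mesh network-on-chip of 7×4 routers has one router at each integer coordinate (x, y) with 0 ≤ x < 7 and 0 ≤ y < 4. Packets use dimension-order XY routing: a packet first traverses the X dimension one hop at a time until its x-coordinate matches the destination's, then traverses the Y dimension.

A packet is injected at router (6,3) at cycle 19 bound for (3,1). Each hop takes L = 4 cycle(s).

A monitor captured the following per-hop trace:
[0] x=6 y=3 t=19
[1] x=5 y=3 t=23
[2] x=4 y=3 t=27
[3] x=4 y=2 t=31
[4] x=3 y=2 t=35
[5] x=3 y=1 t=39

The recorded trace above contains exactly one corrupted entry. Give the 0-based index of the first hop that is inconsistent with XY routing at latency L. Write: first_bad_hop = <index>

[1] (-1,+0) / 4c ⇒ ok
[2] (-1,+0) / 4c ⇒ ok
[3] (+0,-1) / 4c ⇒ BAD: Y-move but x=4≠3

first_bad_hop = 3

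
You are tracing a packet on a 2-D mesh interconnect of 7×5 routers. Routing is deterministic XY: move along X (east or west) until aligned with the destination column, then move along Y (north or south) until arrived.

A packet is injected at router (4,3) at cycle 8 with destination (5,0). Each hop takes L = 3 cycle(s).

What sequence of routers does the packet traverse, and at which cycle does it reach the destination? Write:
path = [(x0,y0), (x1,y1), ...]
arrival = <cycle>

#0 — 4,3 | c8
#1 — 5,3 | c11 | E
#2 — 5,2 | c14 | S
#3 — 5,1 | c17 | S
#4 — 5,0 | c20 | S

path = [(4,3), (5,3), (5,2), (5,1), (5,0)]
arrival = 20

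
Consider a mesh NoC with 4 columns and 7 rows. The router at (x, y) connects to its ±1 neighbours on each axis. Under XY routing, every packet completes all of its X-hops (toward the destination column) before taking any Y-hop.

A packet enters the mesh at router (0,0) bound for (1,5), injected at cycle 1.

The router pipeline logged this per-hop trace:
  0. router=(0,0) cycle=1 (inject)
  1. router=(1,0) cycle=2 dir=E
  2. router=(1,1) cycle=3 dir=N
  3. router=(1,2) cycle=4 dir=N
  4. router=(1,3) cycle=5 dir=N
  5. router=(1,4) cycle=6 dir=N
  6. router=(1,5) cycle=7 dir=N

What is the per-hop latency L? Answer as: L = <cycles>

Δcyc across hop 0→1: 2 − 1 = 1.
Per-hop latency L = Δcyc = 1.

L = 1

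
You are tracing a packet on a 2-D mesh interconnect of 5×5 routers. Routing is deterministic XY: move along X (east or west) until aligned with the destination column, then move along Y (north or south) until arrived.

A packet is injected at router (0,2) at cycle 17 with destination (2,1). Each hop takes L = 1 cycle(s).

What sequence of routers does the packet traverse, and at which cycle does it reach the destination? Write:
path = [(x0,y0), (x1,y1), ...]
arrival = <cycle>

path = [(0,2), (1,2), (2,2), (2,1)]
arrival = 20

  0. router=(0,2) cycle=17 (inject)
  1. router=(1,2) cycle=18 dir=E
  2. router=(2,2) cycle=19 dir=E
  3. router=(2,1) cycle=20 dir=S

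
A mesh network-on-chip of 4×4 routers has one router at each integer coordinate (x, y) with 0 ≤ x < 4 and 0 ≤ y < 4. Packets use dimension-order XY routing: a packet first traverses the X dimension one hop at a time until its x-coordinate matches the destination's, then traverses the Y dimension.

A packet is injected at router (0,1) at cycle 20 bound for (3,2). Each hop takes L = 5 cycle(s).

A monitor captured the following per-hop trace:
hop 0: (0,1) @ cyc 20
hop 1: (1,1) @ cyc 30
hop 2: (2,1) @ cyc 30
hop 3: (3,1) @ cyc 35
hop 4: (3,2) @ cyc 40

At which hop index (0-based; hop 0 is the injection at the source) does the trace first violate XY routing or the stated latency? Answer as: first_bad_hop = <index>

hop 1: step (+1,+0), +10 cyc — BAD: Δcyc=10≠L

first_bad_hop = 1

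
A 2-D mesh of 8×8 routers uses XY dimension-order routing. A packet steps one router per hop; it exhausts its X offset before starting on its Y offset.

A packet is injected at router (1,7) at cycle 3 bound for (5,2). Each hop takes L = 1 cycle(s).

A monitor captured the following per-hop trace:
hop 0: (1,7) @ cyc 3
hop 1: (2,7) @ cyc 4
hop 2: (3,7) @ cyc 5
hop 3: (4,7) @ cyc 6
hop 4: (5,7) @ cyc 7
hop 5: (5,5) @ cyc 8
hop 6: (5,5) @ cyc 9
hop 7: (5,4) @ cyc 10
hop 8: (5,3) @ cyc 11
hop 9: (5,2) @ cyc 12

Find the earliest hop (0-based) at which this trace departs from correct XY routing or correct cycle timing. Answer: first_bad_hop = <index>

check 1→ d=(1,0) cyc+1: ok
check 2→ d=(1,0) cyc+1: ok
check 3→ d=(1,0) cyc+1: ok
check 4→ d=(1,0) cyc+1: ok
check 5→ d=(0,-2) cyc+1: BAD: non-unit step

first_bad_hop = 5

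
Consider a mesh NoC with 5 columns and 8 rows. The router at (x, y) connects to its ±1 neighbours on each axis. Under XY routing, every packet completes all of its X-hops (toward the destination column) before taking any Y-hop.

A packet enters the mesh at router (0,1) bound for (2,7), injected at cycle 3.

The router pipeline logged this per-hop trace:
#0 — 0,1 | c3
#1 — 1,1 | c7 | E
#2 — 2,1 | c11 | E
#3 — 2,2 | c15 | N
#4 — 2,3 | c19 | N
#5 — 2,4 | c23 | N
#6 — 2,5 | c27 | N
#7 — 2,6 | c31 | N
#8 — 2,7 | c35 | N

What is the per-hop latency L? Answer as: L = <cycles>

L = 4

cyc[1] − cyc[0] = 7 − 3 = 4.
That increment is L by definition: L = 4.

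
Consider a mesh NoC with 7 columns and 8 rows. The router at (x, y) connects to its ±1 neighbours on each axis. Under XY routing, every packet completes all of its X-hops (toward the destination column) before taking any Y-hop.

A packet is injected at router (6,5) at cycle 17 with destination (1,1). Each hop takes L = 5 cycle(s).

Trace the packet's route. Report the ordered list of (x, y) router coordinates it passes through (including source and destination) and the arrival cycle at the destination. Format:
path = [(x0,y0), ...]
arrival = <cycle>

src (6,5)  cyc=17
W→(5,5)  cyc=22
W→(4,5)  cyc=27
W→(3,5)  cyc=32
W→(2,5)  cyc=37
W→(1,5)  cyc=42
S→(1,4)  cyc=47
S→(1,3)  cyc=52
S→(1,2)  cyc=57
S→(1,1)  cyc=62

path = [(6,5), (5,5), (4,5), (3,5), (2,5), (1,5), (1,4), (1,3), (1,2), (1,1)]
arrival = 62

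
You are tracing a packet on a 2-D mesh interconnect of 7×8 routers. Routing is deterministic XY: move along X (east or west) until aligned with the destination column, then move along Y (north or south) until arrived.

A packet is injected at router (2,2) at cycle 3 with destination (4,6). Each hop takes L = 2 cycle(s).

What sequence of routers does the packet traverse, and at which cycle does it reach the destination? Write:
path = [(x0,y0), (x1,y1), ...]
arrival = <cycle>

src (2,2)  cyc=3
E→(3,2)  cyc=5
E→(4,2)  cyc=7
N→(4,3)  cyc=9
N→(4,4)  cyc=11
N→(4,5)  cyc=13
N→(4,6)  cyc=15

path = [(2,2), (3,2), (4,2), (4,3), (4,4), (4,5), (4,6)]
arrival = 15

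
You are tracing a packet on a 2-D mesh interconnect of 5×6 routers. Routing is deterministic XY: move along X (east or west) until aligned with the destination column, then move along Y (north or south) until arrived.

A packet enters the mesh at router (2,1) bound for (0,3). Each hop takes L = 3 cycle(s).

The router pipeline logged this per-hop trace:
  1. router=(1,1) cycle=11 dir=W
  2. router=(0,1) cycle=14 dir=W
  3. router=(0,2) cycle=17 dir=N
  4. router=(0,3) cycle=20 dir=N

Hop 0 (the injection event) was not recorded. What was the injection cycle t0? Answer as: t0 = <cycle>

t0 = 8

Hop 1 reached at cycle 11; hop k is at t0 + k·L.
Therefore t0 = 11 − L = 8.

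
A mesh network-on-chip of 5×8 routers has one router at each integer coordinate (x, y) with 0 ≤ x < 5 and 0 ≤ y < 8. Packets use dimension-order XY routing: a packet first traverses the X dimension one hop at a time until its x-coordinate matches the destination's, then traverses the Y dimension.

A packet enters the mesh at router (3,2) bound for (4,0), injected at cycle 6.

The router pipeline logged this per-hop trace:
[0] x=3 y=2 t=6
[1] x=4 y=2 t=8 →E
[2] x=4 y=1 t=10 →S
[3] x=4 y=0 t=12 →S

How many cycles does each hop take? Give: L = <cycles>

L = 2

cyc[1] − cyc[0] = 8 − 6 = 2.
Each hop adds L, hence L = 2.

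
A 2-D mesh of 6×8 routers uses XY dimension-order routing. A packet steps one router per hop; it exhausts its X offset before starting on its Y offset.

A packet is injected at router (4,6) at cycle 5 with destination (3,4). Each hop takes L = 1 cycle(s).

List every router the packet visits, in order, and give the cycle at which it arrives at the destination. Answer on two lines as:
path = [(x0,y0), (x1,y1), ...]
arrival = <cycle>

path = [(4,6), (3,6), (3,5), (3,4)]
arrival = 8

hop 0: (4,6) @ cyc 5
hop 1: (3,6) @ cyc 6  [W]
hop 2: (3,5) @ cyc 7  [S]
hop 3: (3,4) @ cyc 8  [S]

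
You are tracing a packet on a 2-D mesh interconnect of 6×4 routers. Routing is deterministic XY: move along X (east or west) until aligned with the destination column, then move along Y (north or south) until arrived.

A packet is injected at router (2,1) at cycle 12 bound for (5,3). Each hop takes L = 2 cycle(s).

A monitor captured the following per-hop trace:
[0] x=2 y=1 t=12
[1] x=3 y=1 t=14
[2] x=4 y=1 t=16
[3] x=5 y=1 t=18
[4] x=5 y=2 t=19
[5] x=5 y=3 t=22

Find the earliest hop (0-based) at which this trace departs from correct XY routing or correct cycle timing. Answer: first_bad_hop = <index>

first_bad_hop = 4

  1: Δx=+1 Δy=+0 Δt=2 [ok]
  2: Δx=+1 Δy=+0 Δt=2 [ok]
  3: Δx=+1 Δy=+0 Δt=2 [ok]
  4: Δx=+0 Δy=+1 Δt=1 [BAD: Δcyc=1≠L]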